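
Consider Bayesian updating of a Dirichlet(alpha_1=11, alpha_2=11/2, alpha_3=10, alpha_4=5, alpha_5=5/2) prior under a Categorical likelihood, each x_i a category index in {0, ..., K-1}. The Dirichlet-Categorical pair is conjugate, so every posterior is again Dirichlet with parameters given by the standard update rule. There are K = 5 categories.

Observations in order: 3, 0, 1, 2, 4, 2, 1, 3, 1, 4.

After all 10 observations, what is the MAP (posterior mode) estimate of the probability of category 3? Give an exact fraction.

obs 1: x=3 → posterior Dirichlet(11, 11/2, 10, 6, 5/2)
obs 2: x=0 → posterior Dirichlet(12, 11/2, 10, 6, 5/2)
obs 3: x=1 → posterior Dirichlet(12, 13/2, 10, 6, 5/2)
obs 4: x=2 → posterior Dirichlet(12, 13/2, 11, 6, 5/2)
obs 5: x=4 → posterior Dirichlet(12, 13/2, 11, 6, 7/2)
obs 6: x=2 → posterior Dirichlet(12, 13/2, 12, 6, 7/2)
obs 7: x=1 → posterior Dirichlet(12, 15/2, 12, 6, 7/2)
obs 8: x=3 → posterior Dirichlet(12, 15/2, 12, 7, 7/2)
obs 9: x=1 → posterior Dirichlet(12, 17/2, 12, 7, 7/2)
obs 10: x=4 → posterior Dirichlet(12, 17/2, 12, 7, 9/2)

2/13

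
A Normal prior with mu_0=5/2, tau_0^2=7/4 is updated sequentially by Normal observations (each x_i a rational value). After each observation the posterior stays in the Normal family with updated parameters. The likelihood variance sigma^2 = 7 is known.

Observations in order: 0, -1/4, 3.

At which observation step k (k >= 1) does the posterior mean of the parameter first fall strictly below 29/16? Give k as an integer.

obs 1: x=0 → posterior Normal(2, 7/5)
obs 2: x=-1/4 → posterior Normal(13/8, 7/6)
obs 3: x=3 → posterior Normal(51/28, 1)

k = 2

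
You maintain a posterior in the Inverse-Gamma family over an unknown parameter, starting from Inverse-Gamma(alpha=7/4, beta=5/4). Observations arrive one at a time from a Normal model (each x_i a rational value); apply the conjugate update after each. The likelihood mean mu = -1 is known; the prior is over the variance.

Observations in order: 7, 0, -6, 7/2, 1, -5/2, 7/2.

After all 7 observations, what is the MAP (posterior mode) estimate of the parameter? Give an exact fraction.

obs 1: x=7 → posterior Inverse-Gamma(9/4, 133/4)
obs 2: x=0 → posterior Inverse-Gamma(11/4, 135/4)
obs 3: x=-6 → posterior Inverse-Gamma(13/4, 185/4)
obs 4: x=7/2 → posterior Inverse-Gamma(15/4, 451/8)
obs 5: x=1 → posterior Inverse-Gamma(17/4, 467/8)
obs 6: x=-5/2 → posterior Inverse-Gamma(19/4, 119/2)
obs 7: x=7/2 → posterior Inverse-Gamma(21/4, 557/8)

557/50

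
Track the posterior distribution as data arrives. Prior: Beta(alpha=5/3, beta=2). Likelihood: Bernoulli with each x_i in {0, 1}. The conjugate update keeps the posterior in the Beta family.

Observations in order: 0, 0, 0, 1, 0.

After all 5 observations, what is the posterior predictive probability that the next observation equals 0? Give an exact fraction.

obs 1: x=0 → posterior Beta(5/3, 3)
obs 2: x=0 → posterior Beta(5/3, 4)
obs 3: x=0 → posterior Beta(5/3, 5)
obs 4: x=1 → posterior Beta(8/3, 5)
obs 5: x=0 → posterior Beta(8/3, 6)

9/13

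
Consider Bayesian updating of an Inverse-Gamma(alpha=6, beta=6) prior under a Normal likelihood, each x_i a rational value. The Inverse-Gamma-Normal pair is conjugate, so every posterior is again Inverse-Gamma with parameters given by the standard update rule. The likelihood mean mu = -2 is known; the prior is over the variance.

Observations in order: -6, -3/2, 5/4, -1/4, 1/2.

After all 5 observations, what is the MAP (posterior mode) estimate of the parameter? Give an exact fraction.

385/152

obs 1: x=-6 → posterior Inverse-Gamma(13/2, 14)
obs 2: x=-3/2 → posterior Inverse-Gamma(7, 113/8)
obs 3: x=5/4 → posterior Inverse-Gamma(15/2, 621/32)
obs 4: x=-1/4 → posterior Inverse-Gamma(8, 335/16)
obs 5: x=1/2 → posterior Inverse-Gamma(17/2, 385/16)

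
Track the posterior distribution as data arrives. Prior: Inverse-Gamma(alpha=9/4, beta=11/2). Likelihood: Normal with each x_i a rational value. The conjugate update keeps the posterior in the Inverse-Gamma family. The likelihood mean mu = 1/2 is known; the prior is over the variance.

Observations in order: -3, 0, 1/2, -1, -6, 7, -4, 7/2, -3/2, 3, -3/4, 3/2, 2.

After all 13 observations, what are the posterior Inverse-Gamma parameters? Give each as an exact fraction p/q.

obs 1: x=-3 → posterior Inverse-Gamma(11/4, 93/8)
obs 2: x=0 → posterior Inverse-Gamma(13/4, 47/4)
obs 3: x=1/2 → posterior Inverse-Gamma(15/4, 47/4)
obs 4: x=-1 → posterior Inverse-Gamma(17/4, 103/8)
obs 5: x=-6 → posterior Inverse-Gamma(19/4, 34)
obs 6: x=7 → posterior Inverse-Gamma(21/4, 441/8)
obs 7: x=-4 → posterior Inverse-Gamma(23/4, 261/4)
obs 8: x=7/2 → posterior Inverse-Gamma(25/4, 279/4)
obs 9: x=-3/2 → posterior Inverse-Gamma(27/4, 287/4)
obs 10: x=3 → posterior Inverse-Gamma(29/4, 599/8)
obs 11: x=-3/4 → posterior Inverse-Gamma(31/4, 2421/32)
obs 12: x=3/2 → posterior Inverse-Gamma(33/4, 2437/32)
obs 13: x=2 → posterior Inverse-Gamma(35/4, 2473/32)

alpha=35/4, beta=2473/32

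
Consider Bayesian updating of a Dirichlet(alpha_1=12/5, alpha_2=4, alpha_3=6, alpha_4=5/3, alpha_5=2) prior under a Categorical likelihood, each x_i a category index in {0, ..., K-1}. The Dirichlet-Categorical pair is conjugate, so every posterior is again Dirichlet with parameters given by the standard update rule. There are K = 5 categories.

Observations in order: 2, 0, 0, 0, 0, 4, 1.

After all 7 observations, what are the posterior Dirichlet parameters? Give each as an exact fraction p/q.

alpha_1=32/5, alpha_2=5, alpha_3=7, alpha_4=5/3, alpha_5=3

obs 1: x=2 → posterior Dirichlet(12/5, 4, 7, 5/3, 2)
obs 2: x=0 → posterior Dirichlet(17/5, 4, 7, 5/3, 2)
obs 3: x=0 → posterior Dirichlet(22/5, 4, 7, 5/3, 2)
obs 4: x=0 → posterior Dirichlet(27/5, 4, 7, 5/3, 2)
obs 5: x=0 → posterior Dirichlet(32/5, 4, 7, 5/3, 2)
obs 6: x=4 → posterior Dirichlet(32/5, 4, 7, 5/3, 3)
obs 7: x=1 → posterior Dirichlet(32/5, 5, 7, 5/3, 3)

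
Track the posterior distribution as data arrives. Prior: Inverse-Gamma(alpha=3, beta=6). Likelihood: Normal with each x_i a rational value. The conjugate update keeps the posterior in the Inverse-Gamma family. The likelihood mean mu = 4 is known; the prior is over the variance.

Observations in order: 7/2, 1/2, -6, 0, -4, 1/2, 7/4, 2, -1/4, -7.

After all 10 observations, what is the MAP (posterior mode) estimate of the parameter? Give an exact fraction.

973/48

obs 1: x=7/2 → posterior Inverse-Gamma(7/2, 49/8)
obs 2: x=1/2 → posterior Inverse-Gamma(4, 49/4)
obs 3: x=-6 → posterior Inverse-Gamma(9/2, 249/4)
obs 4: x=0 → posterior Inverse-Gamma(5, 281/4)
obs 5: x=-4 → posterior Inverse-Gamma(11/2, 409/4)
obs 6: x=1/2 → posterior Inverse-Gamma(6, 867/8)
obs 7: x=7/4 → posterior Inverse-Gamma(13/2, 3549/32)
obs 8: x=2 → posterior Inverse-Gamma(7, 3613/32)
obs 9: x=-1/4 → posterior Inverse-Gamma(15/2, 1951/16)
obs 10: x=-7 → posterior Inverse-Gamma(8, 2919/16)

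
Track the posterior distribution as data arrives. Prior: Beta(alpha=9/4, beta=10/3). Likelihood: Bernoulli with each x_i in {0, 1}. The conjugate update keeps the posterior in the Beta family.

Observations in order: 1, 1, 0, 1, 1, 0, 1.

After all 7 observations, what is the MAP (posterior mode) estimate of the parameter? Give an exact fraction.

obs 1: x=1 → posterior Beta(13/4, 10/3)
obs 2: x=1 → posterior Beta(17/4, 10/3)
obs 3: x=0 → posterior Beta(17/4, 13/3)
obs 4: x=1 → posterior Beta(21/4, 13/3)
obs 5: x=1 → posterior Beta(25/4, 13/3)
obs 6: x=0 → posterior Beta(25/4, 16/3)
obs 7: x=1 → posterior Beta(29/4, 16/3)

75/127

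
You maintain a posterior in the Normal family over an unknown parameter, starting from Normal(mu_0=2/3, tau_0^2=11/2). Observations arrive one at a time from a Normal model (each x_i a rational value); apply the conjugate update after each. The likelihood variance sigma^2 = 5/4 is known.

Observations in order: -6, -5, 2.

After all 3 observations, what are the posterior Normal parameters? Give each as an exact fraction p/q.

mu_0=-584/213, tau_0^2=55/142

obs 1: x=-6 → posterior Normal(-386/81, 55/54)
obs 2: x=-5 → posterior Normal(-716/147, 55/98)
obs 3: x=2 → posterior Normal(-584/213, 55/142)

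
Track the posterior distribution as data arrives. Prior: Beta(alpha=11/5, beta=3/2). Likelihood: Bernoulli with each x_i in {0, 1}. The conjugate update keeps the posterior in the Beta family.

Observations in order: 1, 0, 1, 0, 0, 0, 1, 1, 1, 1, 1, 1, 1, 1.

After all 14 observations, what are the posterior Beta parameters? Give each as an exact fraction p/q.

alpha=61/5, beta=11/2

obs 1: x=1 → posterior Beta(16/5, 3/2)
obs 2: x=0 → posterior Beta(16/5, 5/2)
obs 3: x=1 → posterior Beta(21/5, 5/2)
obs 4: x=0 → posterior Beta(21/5, 7/2)
obs 5: x=0 → posterior Beta(21/5, 9/2)
obs 6: x=0 → posterior Beta(21/5, 11/2)
obs 7: x=1 → posterior Beta(26/5, 11/2)
obs 8: x=1 → posterior Beta(31/5, 11/2)
obs 9: x=1 → posterior Beta(36/5, 11/2)
obs 10: x=1 → posterior Beta(41/5, 11/2)
obs 11: x=1 → posterior Beta(46/5, 11/2)
obs 12: x=1 → posterior Beta(51/5, 11/2)
obs 13: x=1 → posterior Beta(56/5, 11/2)
obs 14: x=1 → posterior Beta(61/5, 11/2)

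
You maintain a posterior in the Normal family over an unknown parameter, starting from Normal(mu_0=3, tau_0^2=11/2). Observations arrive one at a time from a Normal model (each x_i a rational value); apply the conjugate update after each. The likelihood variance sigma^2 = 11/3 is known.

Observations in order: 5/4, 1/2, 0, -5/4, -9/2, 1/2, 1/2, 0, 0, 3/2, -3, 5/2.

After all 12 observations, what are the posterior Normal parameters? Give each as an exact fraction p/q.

mu_0=0, tau_0^2=11/38

obs 1: x=5/4 → posterior Normal(39/20, 11/5)
obs 2: x=1/2 → posterior Normal(45/32, 11/8)
obs 3: x=0 → posterior Normal(45/44, 1)
obs 4: x=-5/4 → posterior Normal(15/28, 11/14)
obs 5: x=-9/2 → posterior Normal(-6/17, 11/17)
obs 6: x=1/2 → posterior Normal(-9/40, 11/20)
obs 7: x=1/2 → posterior Normal(-3/23, 11/23)
obs 8: x=0 → posterior Normal(-3/26, 11/26)
obs 9: x=0 → posterior Normal(-3/29, 11/29)
obs 10: x=3/2 → posterior Normal(3/64, 11/32)
obs 11: x=-3 → posterior Normal(-3/14, 11/35)
obs 12: x=5/2 → posterior Normal(0, 11/38)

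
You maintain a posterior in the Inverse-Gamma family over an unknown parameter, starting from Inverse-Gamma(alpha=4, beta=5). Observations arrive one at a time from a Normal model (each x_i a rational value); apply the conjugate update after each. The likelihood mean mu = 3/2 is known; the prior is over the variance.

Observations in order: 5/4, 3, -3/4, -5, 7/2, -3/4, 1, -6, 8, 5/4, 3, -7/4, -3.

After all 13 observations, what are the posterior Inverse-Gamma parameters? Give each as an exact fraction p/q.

alpha=21/2, beta=3209/32

obs 1: x=5/4 → posterior Inverse-Gamma(9/2, 161/32)
obs 2: x=3 → posterior Inverse-Gamma(5, 197/32)
obs 3: x=-3/4 → posterior Inverse-Gamma(11/2, 139/16)
obs 4: x=-5 → posterior Inverse-Gamma(6, 477/16)
obs 5: x=7/2 → posterior Inverse-Gamma(13/2, 509/16)
obs 6: x=-3/4 → posterior Inverse-Gamma(7, 1099/32)
obs 7: x=1 → posterior Inverse-Gamma(15/2, 1103/32)
obs 8: x=-6 → posterior Inverse-Gamma(8, 2003/32)
obs 9: x=8 → posterior Inverse-Gamma(17/2, 2679/32)
obs 10: x=5/4 → posterior Inverse-Gamma(9, 335/4)
obs 11: x=3 → posterior Inverse-Gamma(19/2, 679/8)
obs 12: x=-7/4 → posterior Inverse-Gamma(10, 2885/32)
obs 13: x=-3 → posterior Inverse-Gamma(21/2, 3209/32)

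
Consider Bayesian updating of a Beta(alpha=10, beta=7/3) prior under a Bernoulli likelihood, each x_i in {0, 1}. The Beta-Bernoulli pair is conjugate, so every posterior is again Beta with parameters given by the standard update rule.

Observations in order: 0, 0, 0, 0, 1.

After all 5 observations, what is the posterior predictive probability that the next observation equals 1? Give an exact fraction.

33/52

obs 1: x=0 → posterior Beta(10, 10/3)
obs 2: x=0 → posterior Beta(10, 13/3)
obs 3: x=0 → posterior Beta(10, 16/3)
obs 4: x=0 → posterior Beta(10, 19/3)
obs 5: x=1 → posterior Beta(11, 19/3)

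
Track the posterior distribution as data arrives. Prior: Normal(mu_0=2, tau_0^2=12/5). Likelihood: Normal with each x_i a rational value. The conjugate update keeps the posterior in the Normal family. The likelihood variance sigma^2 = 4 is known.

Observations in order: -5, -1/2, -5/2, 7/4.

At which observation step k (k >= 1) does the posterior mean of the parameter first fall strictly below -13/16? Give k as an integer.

k = 3

obs 1: x=-5 → posterior Normal(-5/8, 3/2)
obs 2: x=-1/2 → posterior Normal(-13/22, 12/11)
obs 3: x=-5/2 → posterior Normal(-1, 6/7)
obs 4: x=7/4 → posterior Normal(-35/68, 12/17)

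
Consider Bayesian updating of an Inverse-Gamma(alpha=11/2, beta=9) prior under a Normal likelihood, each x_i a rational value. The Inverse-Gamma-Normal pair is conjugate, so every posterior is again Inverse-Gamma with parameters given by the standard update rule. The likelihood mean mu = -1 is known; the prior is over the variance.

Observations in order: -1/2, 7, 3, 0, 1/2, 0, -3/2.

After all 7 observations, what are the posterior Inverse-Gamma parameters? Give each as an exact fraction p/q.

obs 1: x=-1/2 → posterior Inverse-Gamma(6, 73/8)
obs 2: x=7 → posterior Inverse-Gamma(13/2, 329/8)
obs 3: x=3 → posterior Inverse-Gamma(7, 393/8)
obs 4: x=0 → posterior Inverse-Gamma(15/2, 397/8)
obs 5: x=1/2 → posterior Inverse-Gamma(8, 203/4)
obs 6: x=0 → posterior Inverse-Gamma(17/2, 205/4)
obs 7: x=-3/2 → posterior Inverse-Gamma(9, 411/8)

alpha=9, beta=411/8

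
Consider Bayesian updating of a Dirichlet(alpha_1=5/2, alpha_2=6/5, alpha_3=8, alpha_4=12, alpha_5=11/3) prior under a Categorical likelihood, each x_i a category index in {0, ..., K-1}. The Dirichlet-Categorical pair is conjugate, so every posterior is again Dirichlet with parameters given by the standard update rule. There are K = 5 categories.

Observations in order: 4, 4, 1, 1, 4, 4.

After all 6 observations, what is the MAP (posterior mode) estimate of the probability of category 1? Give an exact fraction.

66/851

obs 1: x=4 → posterior Dirichlet(5/2, 6/5, 8, 12, 14/3)
obs 2: x=4 → posterior Dirichlet(5/2, 6/5, 8, 12, 17/3)
obs 3: x=1 → posterior Dirichlet(5/2, 11/5, 8, 12, 17/3)
obs 4: x=1 → posterior Dirichlet(5/2, 16/5, 8, 12, 17/3)
obs 5: x=4 → posterior Dirichlet(5/2, 16/5, 8, 12, 20/3)
obs 6: x=4 → posterior Dirichlet(5/2, 16/5, 8, 12, 23/3)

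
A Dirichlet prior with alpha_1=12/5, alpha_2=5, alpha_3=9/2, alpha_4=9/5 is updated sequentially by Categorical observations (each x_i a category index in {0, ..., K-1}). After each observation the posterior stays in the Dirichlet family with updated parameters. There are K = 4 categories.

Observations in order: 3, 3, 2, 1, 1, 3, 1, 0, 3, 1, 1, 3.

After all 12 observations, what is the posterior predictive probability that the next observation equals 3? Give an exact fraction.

68/257

obs 1: x=3 → posterior Dirichlet(12/5, 5, 9/2, 14/5)
obs 2: x=3 → posterior Dirichlet(12/5, 5, 9/2, 19/5)
obs 3: x=2 → posterior Dirichlet(12/5, 5, 11/2, 19/5)
obs 4: x=1 → posterior Dirichlet(12/5, 6, 11/2, 19/5)
obs 5: x=1 → posterior Dirichlet(12/5, 7, 11/2, 19/5)
obs 6: x=3 → posterior Dirichlet(12/5, 7, 11/2, 24/5)
obs 7: x=1 → posterior Dirichlet(12/5, 8, 11/2, 24/5)
obs 8: x=0 → posterior Dirichlet(17/5, 8, 11/2, 24/5)
obs 9: x=3 → posterior Dirichlet(17/5, 8, 11/2, 29/5)
obs 10: x=1 → posterior Dirichlet(17/5, 9, 11/2, 29/5)
obs 11: x=1 → posterior Dirichlet(17/5, 10, 11/2, 29/5)
obs 12: x=3 → posterior Dirichlet(17/5, 10, 11/2, 34/5)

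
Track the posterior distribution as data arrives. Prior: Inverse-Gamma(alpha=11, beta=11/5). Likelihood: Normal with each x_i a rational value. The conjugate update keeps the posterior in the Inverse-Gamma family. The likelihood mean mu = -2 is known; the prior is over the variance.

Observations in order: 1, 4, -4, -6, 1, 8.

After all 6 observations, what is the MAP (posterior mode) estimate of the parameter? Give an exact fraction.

446/75

obs 1: x=1 → posterior Inverse-Gamma(23/2, 67/10)
obs 2: x=4 → posterior Inverse-Gamma(12, 247/10)
obs 3: x=-4 → posterior Inverse-Gamma(25/2, 267/10)
obs 4: x=-6 → posterior Inverse-Gamma(13, 347/10)
obs 5: x=1 → posterior Inverse-Gamma(27/2, 196/5)
obs 6: x=8 → posterior Inverse-Gamma(14, 446/5)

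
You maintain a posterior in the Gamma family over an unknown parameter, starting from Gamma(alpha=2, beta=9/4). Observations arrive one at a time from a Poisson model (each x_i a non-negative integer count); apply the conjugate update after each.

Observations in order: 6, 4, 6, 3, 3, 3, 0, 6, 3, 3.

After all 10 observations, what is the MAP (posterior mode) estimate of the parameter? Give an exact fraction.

obs 1: x=6 → posterior Gamma(8, 13/4)
obs 2: x=4 → posterior Gamma(12, 17/4)
obs 3: x=6 → posterior Gamma(18, 21/4)
obs 4: x=3 → posterior Gamma(21, 25/4)
obs 5: x=3 → posterior Gamma(24, 29/4)
obs 6: x=3 → posterior Gamma(27, 33/4)
obs 7: x=0 → posterior Gamma(27, 37/4)
obs 8: x=6 → posterior Gamma(33, 41/4)
obs 9: x=3 → posterior Gamma(36, 45/4)
obs 10: x=3 → posterior Gamma(39, 49/4)

152/49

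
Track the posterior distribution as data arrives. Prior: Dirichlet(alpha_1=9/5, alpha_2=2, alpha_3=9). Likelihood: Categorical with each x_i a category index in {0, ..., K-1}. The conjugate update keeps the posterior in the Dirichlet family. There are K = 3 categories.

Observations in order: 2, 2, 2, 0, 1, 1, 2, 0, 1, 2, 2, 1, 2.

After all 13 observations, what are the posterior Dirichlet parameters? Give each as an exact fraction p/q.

alpha_1=19/5, alpha_2=6, alpha_3=16

obs 1: x=2 → posterior Dirichlet(9/5, 2, 10)
obs 2: x=2 → posterior Dirichlet(9/5, 2, 11)
obs 3: x=2 → posterior Dirichlet(9/5, 2, 12)
obs 4: x=0 → posterior Dirichlet(14/5, 2, 12)
obs 5: x=1 → posterior Dirichlet(14/5, 3, 12)
obs 6: x=1 → posterior Dirichlet(14/5, 4, 12)
obs 7: x=2 → posterior Dirichlet(14/5, 4, 13)
obs 8: x=0 → posterior Dirichlet(19/5, 4, 13)
obs 9: x=1 → posterior Dirichlet(19/5, 5, 13)
obs 10: x=2 → posterior Dirichlet(19/5, 5, 14)
obs 11: x=2 → posterior Dirichlet(19/5, 5, 15)
obs 12: x=1 → posterior Dirichlet(19/5, 6, 15)
obs 13: x=2 → posterior Dirichlet(19/5, 6, 16)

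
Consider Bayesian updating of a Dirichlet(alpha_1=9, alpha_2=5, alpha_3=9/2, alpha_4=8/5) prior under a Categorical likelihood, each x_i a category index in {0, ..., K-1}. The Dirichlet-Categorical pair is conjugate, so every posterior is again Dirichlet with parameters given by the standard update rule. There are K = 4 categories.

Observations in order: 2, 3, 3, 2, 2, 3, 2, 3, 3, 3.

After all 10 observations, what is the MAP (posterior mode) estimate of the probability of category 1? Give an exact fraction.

40/261

obs 1: x=2 → posterior Dirichlet(9, 5, 11/2, 8/5)
obs 2: x=3 → posterior Dirichlet(9, 5, 11/2, 13/5)
obs 3: x=3 → posterior Dirichlet(9, 5, 11/2, 18/5)
obs 4: x=2 → posterior Dirichlet(9, 5, 13/2, 18/5)
obs 5: x=2 → posterior Dirichlet(9, 5, 15/2, 18/5)
obs 6: x=3 → posterior Dirichlet(9, 5, 15/2, 23/5)
obs 7: x=2 → posterior Dirichlet(9, 5, 17/2, 23/5)
obs 8: x=3 → posterior Dirichlet(9, 5, 17/2, 28/5)
obs 9: x=3 → posterior Dirichlet(9, 5, 17/2, 33/5)
obs 10: x=3 → posterior Dirichlet(9, 5, 17/2, 38/5)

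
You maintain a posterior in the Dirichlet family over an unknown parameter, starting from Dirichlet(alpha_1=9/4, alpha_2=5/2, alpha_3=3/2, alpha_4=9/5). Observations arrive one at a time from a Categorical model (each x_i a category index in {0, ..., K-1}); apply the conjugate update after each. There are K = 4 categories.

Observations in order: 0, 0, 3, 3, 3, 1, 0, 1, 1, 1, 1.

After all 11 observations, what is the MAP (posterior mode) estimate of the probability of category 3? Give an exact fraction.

obs 1: x=0 → posterior Dirichlet(13/4, 5/2, 3/2, 9/5)
obs 2: x=0 → posterior Dirichlet(17/4, 5/2, 3/2, 9/5)
obs 3: x=3 → posterior Dirichlet(17/4, 5/2, 3/2, 14/5)
obs 4: x=3 → posterior Dirichlet(17/4, 5/2, 3/2, 19/5)
obs 5: x=3 → posterior Dirichlet(17/4, 5/2, 3/2, 24/5)
obs 6: x=1 → posterior Dirichlet(17/4, 7/2, 3/2, 24/5)
obs 7: x=0 → posterior Dirichlet(21/4, 7/2, 3/2, 24/5)
obs 8: x=1 → posterior Dirichlet(21/4, 9/2, 3/2, 24/5)
obs 9: x=1 → posterior Dirichlet(21/4, 11/2, 3/2, 24/5)
obs 10: x=1 → posterior Dirichlet(21/4, 13/2, 3/2, 24/5)
obs 11: x=1 → posterior Dirichlet(21/4, 15/2, 3/2, 24/5)

76/301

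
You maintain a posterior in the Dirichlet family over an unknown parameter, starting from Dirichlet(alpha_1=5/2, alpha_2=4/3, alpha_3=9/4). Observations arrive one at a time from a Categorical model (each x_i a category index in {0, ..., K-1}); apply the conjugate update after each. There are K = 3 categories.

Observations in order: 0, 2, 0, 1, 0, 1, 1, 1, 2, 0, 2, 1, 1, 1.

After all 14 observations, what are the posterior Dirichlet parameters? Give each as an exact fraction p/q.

alpha_1=13/2, alpha_2=25/3, alpha_3=21/4

obs 1: x=0 → posterior Dirichlet(7/2, 4/3, 9/4)
obs 2: x=2 → posterior Dirichlet(7/2, 4/3, 13/4)
obs 3: x=0 → posterior Dirichlet(9/2, 4/3, 13/4)
obs 4: x=1 → posterior Dirichlet(9/2, 7/3, 13/4)
obs 5: x=0 → posterior Dirichlet(11/2, 7/3, 13/4)
obs 6: x=1 → posterior Dirichlet(11/2, 10/3, 13/4)
obs 7: x=1 → posterior Dirichlet(11/2, 13/3, 13/4)
obs 8: x=1 → posterior Dirichlet(11/2, 16/3, 13/4)
obs 9: x=2 → posterior Dirichlet(11/2, 16/3, 17/4)
obs 10: x=0 → posterior Dirichlet(13/2, 16/3, 17/4)
obs 11: x=2 → posterior Dirichlet(13/2, 16/3, 21/4)
obs 12: x=1 → posterior Dirichlet(13/2, 19/3, 21/4)
obs 13: x=1 → posterior Dirichlet(13/2, 22/3, 21/4)
obs 14: x=1 → posterior Dirichlet(13/2, 25/3, 21/4)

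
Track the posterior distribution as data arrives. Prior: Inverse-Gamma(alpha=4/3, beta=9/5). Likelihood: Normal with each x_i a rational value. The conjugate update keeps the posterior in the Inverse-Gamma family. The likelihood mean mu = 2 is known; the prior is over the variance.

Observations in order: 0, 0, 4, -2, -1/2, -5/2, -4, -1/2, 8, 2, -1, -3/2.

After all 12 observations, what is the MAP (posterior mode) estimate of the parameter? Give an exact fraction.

1182/125

obs 1: x=0 → posterior Inverse-Gamma(11/6, 19/5)
obs 2: x=0 → posterior Inverse-Gamma(7/3, 29/5)
obs 3: x=4 → posterior Inverse-Gamma(17/6, 39/5)
obs 4: x=-2 → posterior Inverse-Gamma(10/3, 79/5)
obs 5: x=-1/2 → posterior Inverse-Gamma(23/6, 757/40)
obs 6: x=-5/2 → posterior Inverse-Gamma(13/3, 581/20)
obs 7: x=-4 → posterior Inverse-Gamma(29/6, 941/20)
obs 8: x=-1/2 → posterior Inverse-Gamma(16/3, 2007/40)
obs 9: x=8 → posterior Inverse-Gamma(35/6, 2727/40)
obs 10: x=2 → posterior Inverse-Gamma(19/3, 2727/40)
obs 11: x=-1 → posterior Inverse-Gamma(41/6, 2907/40)
obs 12: x=-3/2 → posterior Inverse-Gamma(22/3, 394/5)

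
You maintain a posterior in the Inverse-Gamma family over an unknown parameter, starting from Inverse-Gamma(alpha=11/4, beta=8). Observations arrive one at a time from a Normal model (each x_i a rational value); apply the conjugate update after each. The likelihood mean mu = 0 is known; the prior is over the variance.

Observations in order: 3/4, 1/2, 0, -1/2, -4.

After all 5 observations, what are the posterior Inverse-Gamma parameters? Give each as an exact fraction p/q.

obs 1: x=3/4 → posterior Inverse-Gamma(13/4, 265/32)
obs 2: x=1/2 → posterior Inverse-Gamma(15/4, 269/32)
obs 3: x=0 → posterior Inverse-Gamma(17/4, 269/32)
obs 4: x=-1/2 → posterior Inverse-Gamma(19/4, 273/32)
obs 5: x=-4 → posterior Inverse-Gamma(21/4, 529/32)

alpha=21/4, beta=529/32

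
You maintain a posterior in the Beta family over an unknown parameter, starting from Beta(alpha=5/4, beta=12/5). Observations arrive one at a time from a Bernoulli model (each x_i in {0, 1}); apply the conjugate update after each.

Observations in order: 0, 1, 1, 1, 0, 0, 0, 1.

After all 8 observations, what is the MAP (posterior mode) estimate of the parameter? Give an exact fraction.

obs 1: x=0 → posterior Beta(5/4, 17/5)
obs 2: x=1 → posterior Beta(9/4, 17/5)
obs 3: x=1 → posterior Beta(13/4, 17/5)
obs 4: x=1 → posterior Beta(17/4, 17/5)
obs 5: x=0 → posterior Beta(17/4, 22/5)
obs 6: x=0 → posterior Beta(17/4, 27/5)
obs 7: x=0 → posterior Beta(17/4, 32/5)
obs 8: x=1 → posterior Beta(21/4, 32/5)

85/193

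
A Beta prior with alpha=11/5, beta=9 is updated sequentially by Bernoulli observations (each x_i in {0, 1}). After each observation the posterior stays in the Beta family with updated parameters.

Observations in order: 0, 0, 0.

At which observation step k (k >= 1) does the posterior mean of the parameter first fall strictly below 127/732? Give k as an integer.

k = 2

obs 1: x=0 → posterior Beta(11/5, 10)
obs 2: x=0 → posterior Beta(11/5, 11)
obs 3: x=0 → posterior Beta(11/5, 12)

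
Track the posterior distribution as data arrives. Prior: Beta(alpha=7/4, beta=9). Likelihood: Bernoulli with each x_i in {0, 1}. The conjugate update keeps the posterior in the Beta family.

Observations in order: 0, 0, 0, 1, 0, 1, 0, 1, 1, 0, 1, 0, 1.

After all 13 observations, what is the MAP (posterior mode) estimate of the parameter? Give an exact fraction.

9/29

obs 1: x=0 → posterior Beta(7/4, 10)
obs 2: x=0 → posterior Beta(7/4, 11)
obs 3: x=0 → posterior Beta(7/4, 12)
obs 4: x=1 → posterior Beta(11/4, 12)
obs 5: x=0 → posterior Beta(11/4, 13)
obs 6: x=1 → posterior Beta(15/4, 13)
obs 7: x=0 → posterior Beta(15/4, 14)
obs 8: x=1 → posterior Beta(19/4, 14)
obs 9: x=1 → posterior Beta(23/4, 14)
obs 10: x=0 → posterior Beta(23/4, 15)
obs 11: x=1 → posterior Beta(27/4, 15)
obs 12: x=0 → posterior Beta(27/4, 16)
obs 13: x=1 → posterior Beta(31/4, 16)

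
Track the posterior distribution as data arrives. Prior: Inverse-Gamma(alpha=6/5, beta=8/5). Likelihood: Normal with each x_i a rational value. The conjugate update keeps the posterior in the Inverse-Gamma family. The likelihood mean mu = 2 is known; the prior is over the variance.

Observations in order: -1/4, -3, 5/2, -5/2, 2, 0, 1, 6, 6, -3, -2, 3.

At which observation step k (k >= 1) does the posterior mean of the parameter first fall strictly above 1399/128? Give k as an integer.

obs 1: x=-1/4 → posterior Inverse-Gamma(17/10, 661/160)
obs 2: x=-3 → posterior Inverse-Gamma(11/5, 2661/160)
obs 3: x=5/2 → posterior Inverse-Gamma(27/10, 2681/160)
obs 4: x=-5/2 → posterior Inverse-Gamma(16/5, 4301/160)
obs 5: x=2 → posterior Inverse-Gamma(37/10, 4301/160)
obs 6: x=0 → posterior Inverse-Gamma(21/5, 4621/160)
obs 7: x=1 → posterior Inverse-Gamma(47/10, 4701/160)
obs 8: x=6 → posterior Inverse-Gamma(26/5, 5981/160)
obs 9: x=6 → posterior Inverse-Gamma(57/10, 7261/160)
obs 10: x=-3 → posterior Inverse-Gamma(31/5, 9261/160)
obs 11: x=-2 → posterior Inverse-Gamma(67/10, 10541/160)
obs 12: x=3 → posterior Inverse-Gamma(36/5, 10621/160)

k = 2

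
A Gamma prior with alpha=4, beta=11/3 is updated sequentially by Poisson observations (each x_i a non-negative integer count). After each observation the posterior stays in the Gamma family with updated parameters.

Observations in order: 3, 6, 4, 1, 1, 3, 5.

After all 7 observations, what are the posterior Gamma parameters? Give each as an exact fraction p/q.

alpha=27, beta=32/3

obs 1: x=3 → posterior Gamma(7, 14/3)
obs 2: x=6 → posterior Gamma(13, 17/3)
obs 3: x=4 → posterior Gamma(17, 20/3)
obs 4: x=1 → posterior Gamma(18, 23/3)
obs 5: x=1 → posterior Gamma(19, 26/3)
obs 6: x=3 → posterior Gamma(22, 29/3)
obs 7: x=5 → posterior Gamma(27, 32/3)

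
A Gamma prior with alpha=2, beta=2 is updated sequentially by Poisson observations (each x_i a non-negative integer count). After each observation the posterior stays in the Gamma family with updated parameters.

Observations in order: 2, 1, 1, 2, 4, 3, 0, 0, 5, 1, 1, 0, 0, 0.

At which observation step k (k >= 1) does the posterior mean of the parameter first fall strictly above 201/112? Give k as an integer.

obs 1: x=2 → posterior Gamma(4, 3)
obs 2: x=1 → posterior Gamma(5, 4)
obs 3: x=1 → posterior Gamma(6, 5)
obs 4: x=2 → posterior Gamma(8, 6)
obs 5: x=4 → posterior Gamma(12, 7)
obs 6: x=3 → posterior Gamma(15, 8)
obs 7: x=0 → posterior Gamma(15, 9)
obs 8: x=0 → posterior Gamma(15, 10)
obs 9: x=5 → posterior Gamma(20, 11)
obs 10: x=1 → posterior Gamma(21, 12)
obs 11: x=1 → posterior Gamma(22, 13)
obs 12: x=0 → posterior Gamma(22, 14)
obs 13: x=0 → posterior Gamma(22, 15)
obs 14: x=0 → posterior Gamma(22, 16)

k = 6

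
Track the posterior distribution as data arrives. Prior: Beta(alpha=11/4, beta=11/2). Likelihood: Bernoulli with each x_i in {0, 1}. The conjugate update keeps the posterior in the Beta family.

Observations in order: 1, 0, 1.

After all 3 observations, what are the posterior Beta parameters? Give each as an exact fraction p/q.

obs 1: x=1 → posterior Beta(15/4, 11/2)
obs 2: x=0 → posterior Beta(15/4, 13/2)
obs 3: x=1 → posterior Beta(19/4, 13/2)

alpha=19/4, beta=13/2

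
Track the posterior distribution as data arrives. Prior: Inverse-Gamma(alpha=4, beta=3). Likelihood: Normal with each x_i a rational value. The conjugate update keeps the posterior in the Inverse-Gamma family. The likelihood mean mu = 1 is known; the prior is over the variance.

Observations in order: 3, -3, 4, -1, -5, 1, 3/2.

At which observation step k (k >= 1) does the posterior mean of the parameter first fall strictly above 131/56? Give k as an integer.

k = 2

obs 1: x=3 → posterior Inverse-Gamma(9/2, 5)
obs 2: x=-3 → posterior Inverse-Gamma(5, 13)
obs 3: x=4 → posterior Inverse-Gamma(11/2, 35/2)
obs 4: x=-1 → posterior Inverse-Gamma(6, 39/2)
obs 5: x=-5 → posterior Inverse-Gamma(13/2, 75/2)
obs 6: x=1 → posterior Inverse-Gamma(7, 75/2)
obs 7: x=3/2 → posterior Inverse-Gamma(15/2, 301/8)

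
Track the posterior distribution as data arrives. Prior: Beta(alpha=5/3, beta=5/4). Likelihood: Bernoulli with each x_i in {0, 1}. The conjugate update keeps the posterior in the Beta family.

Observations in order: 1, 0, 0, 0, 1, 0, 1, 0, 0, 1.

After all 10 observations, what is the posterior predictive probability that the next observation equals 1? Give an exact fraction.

68/155

obs 1: x=1 → posterior Beta(8/3, 5/4)
obs 2: x=0 → posterior Beta(8/3, 9/4)
obs 3: x=0 → posterior Beta(8/3, 13/4)
obs 4: x=0 → posterior Beta(8/3, 17/4)
obs 5: x=1 → posterior Beta(11/3, 17/4)
obs 6: x=0 → posterior Beta(11/3, 21/4)
obs 7: x=1 → posterior Beta(14/3, 21/4)
obs 8: x=0 → posterior Beta(14/3, 25/4)
obs 9: x=0 → posterior Beta(14/3, 29/4)
obs 10: x=1 → posterior Beta(17/3, 29/4)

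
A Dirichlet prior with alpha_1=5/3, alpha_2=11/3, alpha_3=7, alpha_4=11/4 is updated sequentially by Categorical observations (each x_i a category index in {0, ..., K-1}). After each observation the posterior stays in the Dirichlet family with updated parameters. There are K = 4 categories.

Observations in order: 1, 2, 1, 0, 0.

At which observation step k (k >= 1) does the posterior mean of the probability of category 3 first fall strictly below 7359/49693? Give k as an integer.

obs 1: x=1 → posterior Dirichlet(5/3, 14/3, 7, 11/4)
obs 2: x=2 → posterior Dirichlet(5/3, 14/3, 8, 11/4)
obs 3: x=1 → posterior Dirichlet(5/3, 17/3, 8, 11/4)
obs 4: x=0 → posterior Dirichlet(8/3, 17/3, 8, 11/4)
obs 5: x=0 → posterior Dirichlet(11/3, 17/3, 8, 11/4)

k = 4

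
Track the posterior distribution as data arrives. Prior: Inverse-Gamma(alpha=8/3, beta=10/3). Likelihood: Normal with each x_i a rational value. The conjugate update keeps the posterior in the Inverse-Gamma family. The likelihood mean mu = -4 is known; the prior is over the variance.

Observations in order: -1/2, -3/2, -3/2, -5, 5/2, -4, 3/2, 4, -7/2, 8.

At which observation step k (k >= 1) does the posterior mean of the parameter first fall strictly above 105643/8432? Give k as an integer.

k = 8

obs 1: x=-1/2 → posterior Inverse-Gamma(19/6, 227/24)
obs 2: x=-3/2 → posterior Inverse-Gamma(11/3, 151/12)
obs 3: x=-3/2 → posterior Inverse-Gamma(25/6, 377/24)
obs 4: x=-5 → posterior Inverse-Gamma(14/3, 389/24)
obs 5: x=5/2 → posterior Inverse-Gamma(31/6, 112/3)
obs 6: x=-4 → posterior Inverse-Gamma(17/3, 112/3)
obs 7: x=3/2 → posterior Inverse-Gamma(37/6, 1259/24)
obs 8: x=4 → posterior Inverse-Gamma(20/3, 2027/24)
obs 9: x=-7/2 → posterior Inverse-Gamma(43/6, 1015/12)
obs 10: x=8 → posterior Inverse-Gamma(23/3, 1879/12)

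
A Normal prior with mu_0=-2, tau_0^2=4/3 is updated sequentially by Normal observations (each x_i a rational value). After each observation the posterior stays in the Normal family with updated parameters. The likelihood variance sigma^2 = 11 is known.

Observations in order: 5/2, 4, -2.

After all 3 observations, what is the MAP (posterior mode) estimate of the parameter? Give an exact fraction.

-16/15

obs 1: x=5/2 → posterior Normal(-56/37, 44/37)
obs 2: x=4 → posterior Normal(-40/41, 44/41)
obs 3: x=-2 → posterior Normal(-16/15, 44/45)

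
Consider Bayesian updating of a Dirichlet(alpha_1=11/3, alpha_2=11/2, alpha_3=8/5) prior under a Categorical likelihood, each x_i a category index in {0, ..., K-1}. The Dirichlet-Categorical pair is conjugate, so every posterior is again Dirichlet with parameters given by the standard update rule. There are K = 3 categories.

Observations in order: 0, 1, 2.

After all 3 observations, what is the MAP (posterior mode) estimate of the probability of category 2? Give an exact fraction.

48/323

obs 1: x=0 → posterior Dirichlet(14/3, 11/2, 8/5)
obs 2: x=1 → posterior Dirichlet(14/3, 13/2, 8/5)
obs 3: x=2 → posterior Dirichlet(14/3, 13/2, 13/5)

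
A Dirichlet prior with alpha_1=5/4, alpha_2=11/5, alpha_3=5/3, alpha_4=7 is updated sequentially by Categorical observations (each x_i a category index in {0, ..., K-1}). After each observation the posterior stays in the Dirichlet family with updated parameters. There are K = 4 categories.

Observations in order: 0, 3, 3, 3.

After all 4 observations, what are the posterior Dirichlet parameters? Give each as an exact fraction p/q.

alpha_1=9/4, alpha_2=11/5, alpha_3=5/3, alpha_4=10

obs 1: x=0 → posterior Dirichlet(9/4, 11/5, 5/3, 7)
obs 2: x=3 → posterior Dirichlet(9/4, 11/5, 5/3, 8)
obs 3: x=3 → posterior Dirichlet(9/4, 11/5, 5/3, 9)
obs 4: x=3 → posterior Dirichlet(9/4, 11/5, 5/3, 10)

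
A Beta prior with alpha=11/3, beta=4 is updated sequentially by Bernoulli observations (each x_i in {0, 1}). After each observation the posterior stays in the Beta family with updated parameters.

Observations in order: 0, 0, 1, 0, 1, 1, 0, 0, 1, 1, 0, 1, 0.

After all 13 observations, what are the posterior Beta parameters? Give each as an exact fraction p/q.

alpha=29/3, beta=11

obs 1: x=0 → posterior Beta(11/3, 5)
obs 2: x=0 → posterior Beta(11/3, 6)
obs 3: x=1 → posterior Beta(14/3, 6)
obs 4: x=0 → posterior Beta(14/3, 7)
obs 5: x=1 → posterior Beta(17/3, 7)
obs 6: x=1 → posterior Beta(20/3, 7)
obs 7: x=0 → posterior Beta(20/3, 8)
obs 8: x=0 → posterior Beta(20/3, 9)
obs 9: x=1 → posterior Beta(23/3, 9)
obs 10: x=1 → posterior Beta(26/3, 9)
obs 11: x=0 → posterior Beta(26/3, 10)
obs 12: x=1 → posterior Beta(29/3, 10)
obs 13: x=0 → posterior Beta(29/3, 11)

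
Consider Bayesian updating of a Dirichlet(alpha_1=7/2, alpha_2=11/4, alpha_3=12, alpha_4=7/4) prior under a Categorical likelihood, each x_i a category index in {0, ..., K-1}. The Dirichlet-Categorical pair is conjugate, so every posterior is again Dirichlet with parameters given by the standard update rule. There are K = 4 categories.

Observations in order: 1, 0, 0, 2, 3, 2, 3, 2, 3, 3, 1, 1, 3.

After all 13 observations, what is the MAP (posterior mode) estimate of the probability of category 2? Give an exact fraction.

14/29

obs 1: x=1 → posterior Dirichlet(7/2, 15/4, 12, 7/4)
obs 2: x=0 → posterior Dirichlet(9/2, 15/4, 12, 7/4)
obs 3: x=0 → posterior Dirichlet(11/2, 15/4, 12, 7/4)
obs 4: x=2 → posterior Dirichlet(11/2, 15/4, 13, 7/4)
obs 5: x=3 → posterior Dirichlet(11/2, 15/4, 13, 11/4)
obs 6: x=2 → posterior Dirichlet(11/2, 15/4, 14, 11/4)
obs 7: x=3 → posterior Dirichlet(11/2, 15/4, 14, 15/4)
obs 8: x=2 → posterior Dirichlet(11/2, 15/4, 15, 15/4)
obs 9: x=3 → posterior Dirichlet(11/2, 15/4, 15, 19/4)
obs 10: x=3 → posterior Dirichlet(11/2, 15/4, 15, 23/4)
obs 11: x=1 → posterior Dirichlet(11/2, 19/4, 15, 23/4)
obs 12: x=1 → posterior Dirichlet(11/2, 23/4, 15, 23/4)
obs 13: x=3 → posterior Dirichlet(11/2, 23/4, 15, 27/4)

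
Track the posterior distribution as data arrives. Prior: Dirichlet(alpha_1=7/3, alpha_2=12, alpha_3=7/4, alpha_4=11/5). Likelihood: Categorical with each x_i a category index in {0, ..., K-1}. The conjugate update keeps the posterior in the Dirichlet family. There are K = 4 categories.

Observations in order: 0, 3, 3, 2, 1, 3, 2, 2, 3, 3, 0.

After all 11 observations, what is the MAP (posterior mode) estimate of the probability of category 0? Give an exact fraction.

200/1517

obs 1: x=0 → posterior Dirichlet(10/3, 12, 7/4, 11/5)
obs 2: x=3 → posterior Dirichlet(10/3, 12, 7/4, 16/5)
obs 3: x=3 → posterior Dirichlet(10/3, 12, 7/4, 21/5)
obs 4: x=2 → posterior Dirichlet(10/3, 12, 11/4, 21/5)
obs 5: x=1 → posterior Dirichlet(10/3, 13, 11/4, 21/5)
obs 6: x=3 → posterior Dirichlet(10/3, 13, 11/4, 26/5)
obs 7: x=2 → posterior Dirichlet(10/3, 13, 15/4, 26/5)
obs 8: x=2 → posterior Dirichlet(10/3, 13, 19/4, 26/5)
obs 9: x=3 → posterior Dirichlet(10/3, 13, 19/4, 31/5)
obs 10: x=3 → posterior Dirichlet(10/3, 13, 19/4, 36/5)
obs 11: x=0 → posterior Dirichlet(13/3, 13, 19/4, 36/5)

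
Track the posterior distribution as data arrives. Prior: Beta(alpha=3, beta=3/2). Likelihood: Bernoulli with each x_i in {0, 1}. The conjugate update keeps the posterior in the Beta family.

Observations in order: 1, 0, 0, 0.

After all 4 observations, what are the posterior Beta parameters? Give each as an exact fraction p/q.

alpha=4, beta=9/2

obs 1: x=1 → posterior Beta(4, 3/2)
obs 2: x=0 → posterior Beta(4, 5/2)
obs 3: x=0 → posterior Beta(4, 7/2)
obs 4: x=0 → posterior Beta(4, 9/2)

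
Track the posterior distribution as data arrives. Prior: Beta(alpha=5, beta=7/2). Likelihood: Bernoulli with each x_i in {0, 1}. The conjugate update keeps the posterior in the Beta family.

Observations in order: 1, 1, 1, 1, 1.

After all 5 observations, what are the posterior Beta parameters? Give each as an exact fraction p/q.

alpha=10, beta=7/2

obs 1: x=1 → posterior Beta(6, 7/2)
obs 2: x=1 → posterior Beta(7, 7/2)
obs 3: x=1 → posterior Beta(8, 7/2)
obs 4: x=1 → posterior Beta(9, 7/2)
obs 5: x=1 → posterior Beta(10, 7/2)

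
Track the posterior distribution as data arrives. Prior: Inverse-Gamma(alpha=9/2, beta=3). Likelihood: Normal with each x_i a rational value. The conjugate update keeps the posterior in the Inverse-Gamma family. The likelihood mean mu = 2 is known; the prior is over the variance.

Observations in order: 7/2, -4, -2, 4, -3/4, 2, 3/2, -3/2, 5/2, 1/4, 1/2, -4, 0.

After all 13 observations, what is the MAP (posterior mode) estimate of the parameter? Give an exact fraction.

1039/192

obs 1: x=7/2 → posterior Inverse-Gamma(5, 33/8)
obs 2: x=-4 → posterior Inverse-Gamma(11/2, 177/8)
obs 3: x=-2 → posterior Inverse-Gamma(6, 241/8)
obs 4: x=4 → posterior Inverse-Gamma(13/2, 257/8)
obs 5: x=-3/4 → posterior Inverse-Gamma(7, 1149/32)
obs 6: x=2 → posterior Inverse-Gamma(15/2, 1149/32)
obs 7: x=3/2 → posterior Inverse-Gamma(8, 1153/32)
obs 8: x=-3/2 → posterior Inverse-Gamma(17/2, 1349/32)
obs 9: x=5/2 → posterior Inverse-Gamma(9, 1353/32)
obs 10: x=1/4 → posterior Inverse-Gamma(19/2, 701/16)
obs 11: x=1/2 → posterior Inverse-Gamma(10, 719/16)
obs 12: x=-4 → posterior Inverse-Gamma(21/2, 1007/16)
obs 13: x=0 → posterior Inverse-Gamma(11, 1039/16)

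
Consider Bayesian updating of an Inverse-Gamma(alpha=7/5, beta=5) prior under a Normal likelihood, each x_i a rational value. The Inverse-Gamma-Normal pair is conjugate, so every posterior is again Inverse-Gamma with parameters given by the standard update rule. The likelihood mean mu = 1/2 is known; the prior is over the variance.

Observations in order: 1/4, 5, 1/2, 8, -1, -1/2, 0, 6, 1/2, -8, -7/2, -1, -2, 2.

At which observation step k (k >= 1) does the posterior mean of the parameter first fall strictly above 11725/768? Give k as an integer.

k = 4

obs 1: x=1/4 → posterior Inverse-Gamma(19/10, 161/32)
obs 2: x=5 → posterior Inverse-Gamma(12/5, 485/32)
obs 3: x=1/2 → posterior Inverse-Gamma(29/10, 485/32)
obs 4: x=8 → posterior Inverse-Gamma(17/5, 1385/32)
obs 5: x=-1 → posterior Inverse-Gamma(39/10, 1421/32)
obs 6: x=-1/2 → posterior Inverse-Gamma(22/5, 1437/32)
obs 7: x=0 → posterior Inverse-Gamma(49/10, 1441/32)
obs 8: x=6 → posterior Inverse-Gamma(27/5, 1925/32)
obs 9: x=1/2 → posterior Inverse-Gamma(59/10, 1925/32)
obs 10: x=-8 → posterior Inverse-Gamma(32/5, 3081/32)
obs 11: x=-7/2 → posterior Inverse-Gamma(69/10, 3337/32)
obs 12: x=-1 → posterior Inverse-Gamma(37/5, 3373/32)
obs 13: x=-2 → posterior Inverse-Gamma(79/10, 3473/32)
obs 14: x=2 → posterior Inverse-Gamma(42/5, 3509/32)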